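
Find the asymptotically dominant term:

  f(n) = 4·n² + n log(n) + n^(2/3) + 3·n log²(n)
4·n²

Looking at each term:
  - 4·n² is O(n²)
  - n log(n) is O(n log n)
  - n^(2/3) is O(n^(2/3))
  - 3·n log²(n) is O(n log² n)

The term 4·n² (O(n²)) grows fastest and dominates all others.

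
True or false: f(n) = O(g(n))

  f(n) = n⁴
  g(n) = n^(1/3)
False

f(n) = n⁴ is O(n⁴), and g(n) = n^(1/3) is O(n^(1/3)).
Since O(n⁴) grows faster than O(n^(1/3)), f(n) = O(g(n)) is false.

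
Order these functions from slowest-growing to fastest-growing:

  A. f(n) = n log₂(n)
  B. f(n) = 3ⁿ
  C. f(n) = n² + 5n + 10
A < C < B

Comparing growth rates:
A = n log₂(n) is O(n log n)
C = n² + 5n + 10 is O(n²)
B = 3ⁿ is O(3ⁿ)

Therefore, the order from slowest to fastest is: A < C < B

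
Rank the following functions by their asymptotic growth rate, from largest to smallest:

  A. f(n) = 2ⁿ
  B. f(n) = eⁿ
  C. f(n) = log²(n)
B > A > C

Comparing growth rates:
B = eⁿ is O(eⁿ)
A = 2ⁿ is O(2ⁿ)
C = log²(n) is O(log² n)

Therefore, the order from fastest to slowest is: B > A > C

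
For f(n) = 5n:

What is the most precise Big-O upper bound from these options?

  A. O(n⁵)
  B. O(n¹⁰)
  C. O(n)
C

f(n) = 5n is O(n).
All listed options are valid Big-O bounds (upper bounds),
but O(n) is the tightest (smallest valid bound).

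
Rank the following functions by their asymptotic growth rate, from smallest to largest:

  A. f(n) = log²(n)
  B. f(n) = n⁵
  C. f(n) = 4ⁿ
A < B < C

Comparing growth rates:
A = log²(n) is O(log² n)
B = n⁵ is O(n⁵)
C = 4ⁿ is O(4ⁿ)

Therefore, the order from slowest to fastest is: A < B < C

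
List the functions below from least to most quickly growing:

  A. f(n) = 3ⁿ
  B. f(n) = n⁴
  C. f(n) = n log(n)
C < B < A

Comparing growth rates:
C = n log(n) is O(n log n)
B = n⁴ is O(n⁴)
A = 3ⁿ is O(3ⁿ)

Therefore, the order from slowest to fastest is: C < B < A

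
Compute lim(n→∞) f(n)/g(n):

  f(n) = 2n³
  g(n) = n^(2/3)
∞

Since 2n³ (O(n³)) grows faster than n^(2/3) (O(n^(2/3))),
the ratio f(n)/g(n) → ∞ as n → ∞.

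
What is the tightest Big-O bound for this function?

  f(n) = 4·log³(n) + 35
O(log³ n)

The dominant term in 4·log³(n) + 35 is 4·log³(n), which is Θ(log³ n).
Lower-order terms (35) are asymptotically negligible.
Constants are absorbed, so the tightest bound is O(log³ n).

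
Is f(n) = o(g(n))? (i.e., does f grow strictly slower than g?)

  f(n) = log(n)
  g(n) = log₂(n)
False

f(n) = log(n) is O(log n), and g(n) = log₂(n) is O(log n).
Since they have the same growth rate, f(n) = o(g(n)) is false.
(f = o(g) requires f to grow strictly slower, not equal.)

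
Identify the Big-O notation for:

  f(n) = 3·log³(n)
O(log³ n)

The dominant term in 3·log³(n) is 3·log³(n), which is Θ(log³ n).
Constants are absorbed, so the tightest bound is O(log³ n).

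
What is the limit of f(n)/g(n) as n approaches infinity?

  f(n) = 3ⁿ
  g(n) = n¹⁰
∞

Since 3ⁿ (O(3ⁿ)) grows faster than n¹⁰ (O(n¹⁰)),
the ratio f(n)/g(n) → ∞ as n → ∞.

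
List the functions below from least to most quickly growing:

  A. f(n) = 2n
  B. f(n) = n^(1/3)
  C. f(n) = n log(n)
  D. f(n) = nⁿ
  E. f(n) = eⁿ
B < A < C < E < D

Comparing growth rates:
B = n^(1/3) is O(n^(1/3))
A = 2n is O(n)
C = n log(n) is O(n log n)
E = eⁿ is O(eⁿ)
D = nⁿ is O(nⁿ)

Therefore, the order from slowest to fastest is: B < A < C < E < D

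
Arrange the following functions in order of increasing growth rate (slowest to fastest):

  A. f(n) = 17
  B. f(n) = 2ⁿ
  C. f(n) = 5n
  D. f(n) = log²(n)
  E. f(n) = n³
A < D < C < E < B

Comparing growth rates:
A = 17 is O(1)
D = log²(n) is O(log² n)
C = 5n is O(n)
E = n³ is O(n³)
B = 2ⁿ is O(2ⁿ)

Therefore, the order from slowest to fastest is: A < D < C < E < B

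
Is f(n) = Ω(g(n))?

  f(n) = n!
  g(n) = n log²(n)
True

f(n) = n! is O(n!), and g(n) = n log²(n) is O(n log² n).
Since O(n!) grows at least as fast as O(n log² n), f(n) = Ω(g(n)) is true.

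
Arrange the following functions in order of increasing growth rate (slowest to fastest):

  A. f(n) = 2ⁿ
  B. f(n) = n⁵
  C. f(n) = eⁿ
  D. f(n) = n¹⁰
B < D < A < C

Comparing growth rates:
B = n⁵ is O(n⁵)
D = n¹⁰ is O(n¹⁰)
A = 2ⁿ is O(2ⁿ)
C = eⁿ is O(eⁿ)

Therefore, the order from slowest to fastest is: B < D < A < C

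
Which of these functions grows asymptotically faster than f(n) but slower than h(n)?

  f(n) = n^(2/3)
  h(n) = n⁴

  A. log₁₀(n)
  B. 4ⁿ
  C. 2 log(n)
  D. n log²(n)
D

We need g(n) with n^(2/3) = o(g(n)) and g(n) = o(n⁴), i.e. O(n^(2/3)) ≺ g ≺ O(n⁴).
Check each option:
  A. log₁₀(n) — O(log n) does not grow strictly faster than f(n)
  B. 4ⁿ — O(4ⁿ) does not grow strictly slower than h(n)
  C. 2 log(n) — O(log n) does not grow strictly faster than f(n)
  D. n log²(n) — O(n log² n) is strictly between O(n^(2/3)) and O(n⁴) ✓

Only option D (n log²(n)) lies strictly between.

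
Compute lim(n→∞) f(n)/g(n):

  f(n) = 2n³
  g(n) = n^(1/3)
∞

Since 2n³ (O(n³)) grows faster than n^(1/3) (O(n^(1/3))),
the ratio f(n)/g(n) → ∞ as n → ∞.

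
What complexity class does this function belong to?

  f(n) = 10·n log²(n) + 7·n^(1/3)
O(n log² n)

The dominant term in 10·n log²(n) + 7·n^(1/3) is 10·n log²(n), which is Θ(n log² n).
Lower-order terms (7·n^(1/3)) are asymptotically negligible.
Constants are absorbed, so the tightest bound is O(n log² n).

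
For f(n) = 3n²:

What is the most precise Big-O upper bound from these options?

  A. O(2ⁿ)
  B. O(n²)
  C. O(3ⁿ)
B

f(n) = 3n² is O(n²).
All listed options are valid Big-O bounds (upper bounds),
but O(n²) is the tightest (smallest valid bound).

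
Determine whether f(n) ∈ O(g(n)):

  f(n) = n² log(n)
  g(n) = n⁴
True

f(n) = n² log(n) is O(n² log n), and g(n) = n⁴ is O(n⁴).
Since O(n² log n) ⊆ O(n⁴) (f grows no faster than g), f(n) = O(g(n)) is true.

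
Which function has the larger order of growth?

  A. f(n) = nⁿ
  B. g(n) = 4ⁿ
A

f(n) = nⁿ is O(nⁿ), while g(n) = 4ⁿ is O(4ⁿ).
Since O(nⁿ) grows faster than O(4ⁿ), f(n) dominates.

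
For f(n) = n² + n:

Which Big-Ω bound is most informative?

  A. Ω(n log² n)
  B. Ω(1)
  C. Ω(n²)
C

f(n) = n² + n is Ω(n²).
All listed options are valid Big-Ω bounds (lower bounds),
but Ω(n²) is the tightest (largest valid bound).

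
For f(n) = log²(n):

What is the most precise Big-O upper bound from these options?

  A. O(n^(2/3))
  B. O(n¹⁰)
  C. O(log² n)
C

f(n) = log²(n) is O(log² n).
All listed options are valid Big-O bounds (upper bounds),
but O(log² n) is the tightest (smallest valid bound).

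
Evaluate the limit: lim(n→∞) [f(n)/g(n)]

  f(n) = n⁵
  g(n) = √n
∞

Since n⁵ (O(n⁵)) grows faster than √n (O(√n)),
the ratio f(n)/g(n) → ∞ as n → ∞.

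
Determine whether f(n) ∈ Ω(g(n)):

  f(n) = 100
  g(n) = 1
True

f(n) = 100 and g(n) = 1 are both O(1).
Big-Ω permits equal growth rates (f ≥ c·g for some c > 0), so f(n) = Ω(g(n)) is true.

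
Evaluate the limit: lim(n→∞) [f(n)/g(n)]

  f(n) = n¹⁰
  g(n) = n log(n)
∞

Since n¹⁰ (O(n¹⁰)) grows faster than n log(n) (O(n log n)),
the ratio f(n)/g(n) → ∞ as n → ∞.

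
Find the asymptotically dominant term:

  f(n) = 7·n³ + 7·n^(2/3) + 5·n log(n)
7·n³

Looking at each term:
  - 7·n³ is O(n³)
  - 7·n^(2/3) is O(n^(2/3))
  - 5·n log(n) is O(n log n)

The term 7·n³ (O(n³)) grows fastest and dominates all others.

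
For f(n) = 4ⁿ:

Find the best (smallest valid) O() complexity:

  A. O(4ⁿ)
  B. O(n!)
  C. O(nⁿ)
A

f(n) = 4ⁿ is O(4ⁿ).
All listed options are valid Big-O bounds (upper bounds),
but O(4ⁿ) is the tightest (smallest valid bound).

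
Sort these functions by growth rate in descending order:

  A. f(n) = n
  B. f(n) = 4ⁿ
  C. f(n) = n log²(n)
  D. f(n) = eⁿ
B > D > C > A

Comparing growth rates:
B = 4ⁿ is O(4ⁿ)
D = eⁿ is O(eⁿ)
C = n log²(n) is O(n log² n)
A = n is O(n)

Therefore, the order from fastest to slowest is: B > D > C > A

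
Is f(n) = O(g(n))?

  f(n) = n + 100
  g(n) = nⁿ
True

f(n) = n + 100 is O(n), and g(n) = nⁿ is O(nⁿ).
Since O(n) ⊆ O(nⁿ) (f grows no faster than g), f(n) = O(g(n)) is true.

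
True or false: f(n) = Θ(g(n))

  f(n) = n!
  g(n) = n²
False

f(n) = n! is O(n!), and g(n) = n² is O(n²).
Since they have different growth rates, f(n) = Θ(g(n)) is false.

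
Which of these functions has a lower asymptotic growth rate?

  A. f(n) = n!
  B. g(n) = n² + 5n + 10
B

f(n) = n! is O(n!), while g(n) = n² + 5n + 10 is O(n²).
Since O(n²) grows slower than O(n!), g(n) is dominated.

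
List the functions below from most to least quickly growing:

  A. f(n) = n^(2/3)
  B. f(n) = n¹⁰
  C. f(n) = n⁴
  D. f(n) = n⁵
B > D > C > A

Comparing growth rates:
B = n¹⁰ is O(n¹⁰)
D = n⁵ is O(n⁵)
C = n⁴ is O(n⁴)
A = n^(2/3) is O(n^(2/3))

Therefore, the order from fastest to slowest is: B > D > C > A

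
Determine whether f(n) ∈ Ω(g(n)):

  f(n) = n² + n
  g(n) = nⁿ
False

f(n) = n² + n is O(n²), and g(n) = nⁿ is O(nⁿ).
Since O(n²) grows slower than O(nⁿ), f(n) = Ω(g(n)) is false.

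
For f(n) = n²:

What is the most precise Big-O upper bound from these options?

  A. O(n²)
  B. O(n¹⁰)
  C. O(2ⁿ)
A

f(n) = n² is O(n²).
All listed options are valid Big-O bounds (upper bounds),
but O(n²) is the tightest (smallest valid bound).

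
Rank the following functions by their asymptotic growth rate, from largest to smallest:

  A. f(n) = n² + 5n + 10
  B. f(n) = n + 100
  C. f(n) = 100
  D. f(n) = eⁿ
D > A > B > C

Comparing growth rates:
D = eⁿ is O(eⁿ)
A = n² + 5n + 10 is O(n²)
B = n + 100 is O(n)
C = 100 is O(1)

Therefore, the order from fastest to slowest is: D > A > B > C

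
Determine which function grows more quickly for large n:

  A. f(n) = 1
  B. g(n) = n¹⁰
B

f(n) = 1 is O(1), while g(n) = n¹⁰ is O(n¹⁰).
Since O(n¹⁰) grows faster than O(1), g(n) dominates.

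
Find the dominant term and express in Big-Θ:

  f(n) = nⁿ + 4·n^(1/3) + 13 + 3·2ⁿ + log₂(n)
Θ(nⁿ)

Order the terms by growth rate: 13 ≺ log₂(n) ≺ 4·n^(1/3) ≺ 3·2ⁿ ≺ nⁿ.
The fastest-growing term nⁿ dominates as n → ∞; dropping its constant factor gives Θ(nⁿ).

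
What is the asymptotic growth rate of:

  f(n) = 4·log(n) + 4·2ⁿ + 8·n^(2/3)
Θ(2ⁿ)

Order the terms by growth rate: 4·log(n) ≺ 8·n^(2/3) ≺ 4·2ⁿ.
The fastest-growing term 4·2ⁿ dominates as n → ∞; dropping its constant factor gives Θ(2ⁿ).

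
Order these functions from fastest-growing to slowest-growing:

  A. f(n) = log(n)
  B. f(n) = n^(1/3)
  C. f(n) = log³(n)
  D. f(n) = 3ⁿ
D > B > C > A

Comparing growth rates:
D = 3ⁿ is O(3ⁿ)
B = n^(1/3) is O(n^(1/3))
C = log³(n) is O(log³ n)
A = log(n) is O(log n)

Therefore, the order from fastest to slowest is: D > B > C > A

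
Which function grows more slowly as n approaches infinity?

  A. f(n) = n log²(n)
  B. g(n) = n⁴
A

f(n) = n log²(n) is O(n log² n), while g(n) = n⁴ is O(n⁴).
Since O(n log² n) grows slower than O(n⁴), f(n) is dominated.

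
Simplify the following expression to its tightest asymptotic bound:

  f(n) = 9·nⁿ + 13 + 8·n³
Θ(nⁿ)

Order the terms by growth rate: 13 ≺ 8·n³ ≺ 9·nⁿ.
The fastest-growing term 9·nⁿ dominates as n → ∞; dropping its constant factor gives Θ(nⁿ).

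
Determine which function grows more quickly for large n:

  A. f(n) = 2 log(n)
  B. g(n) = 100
A

f(n) = 2 log(n) is O(log n), while g(n) = 100 is O(1).
Since O(log n) grows faster than O(1), f(n) dominates.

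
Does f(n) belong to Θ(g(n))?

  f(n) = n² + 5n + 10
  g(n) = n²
True

f(n) = n² + 5n + 10 and g(n) = n² are both O(n²).
Since they have the same asymptotic growth rate, f(n) = Θ(g(n)) is true.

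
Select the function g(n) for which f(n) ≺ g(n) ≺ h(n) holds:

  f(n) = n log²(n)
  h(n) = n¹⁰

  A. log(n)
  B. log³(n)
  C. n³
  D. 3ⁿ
C

We need g(n) with n log²(n) = o(g(n)) and g(n) = o(n¹⁰), i.e. O(n log² n) ≺ g ≺ O(n¹⁰).
Check each option:
  A. log(n) — O(log n) does not grow strictly faster than f(n)
  B. log³(n) — O(log³ n) does not grow strictly faster than f(n)
  C. n³ — O(n³) is strictly between O(n log² n) and O(n¹⁰) ✓
  D. 3ⁿ — O(3ⁿ) does not grow strictly slower than h(n)

Only option C (n³) lies strictly between.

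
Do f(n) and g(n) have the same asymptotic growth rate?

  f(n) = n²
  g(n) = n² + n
True

f(n) = n² and g(n) = n² + n are both O(n²).
Since they have the same asymptotic growth rate, f(n) = Θ(g(n)) is true.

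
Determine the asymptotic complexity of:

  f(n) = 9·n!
O(n!)

The dominant term in 9·n! is 9·n!, which is Θ(n!).
Constants are absorbed, so the tightest bound is O(n!).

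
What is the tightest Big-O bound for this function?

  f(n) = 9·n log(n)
O(n log n)

The dominant term in 9·n log(n) is 9·n log(n), which is Θ(n log n).
Constants are absorbed, so the tightest bound is O(n log n).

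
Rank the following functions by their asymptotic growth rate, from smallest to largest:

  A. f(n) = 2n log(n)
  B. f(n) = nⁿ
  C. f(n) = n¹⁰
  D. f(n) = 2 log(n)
D < A < C < B

Comparing growth rates:
D = 2 log(n) is O(log n)
A = 2n log(n) is O(n log n)
C = n¹⁰ is O(n¹⁰)
B = nⁿ is O(nⁿ)

Therefore, the order from slowest to fastest is: D < A < C < B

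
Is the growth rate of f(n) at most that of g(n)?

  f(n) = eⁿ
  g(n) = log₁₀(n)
False

f(n) = eⁿ is O(eⁿ), and g(n) = log₁₀(n) is O(log n).
Since O(eⁿ) grows faster than O(log n), f(n) = O(g(n)) is false.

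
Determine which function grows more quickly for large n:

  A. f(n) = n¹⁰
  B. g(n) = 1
A

f(n) = n¹⁰ is O(n¹⁰), while g(n) = 1 is O(1).
Since O(n¹⁰) grows faster than O(1), f(n) dominates.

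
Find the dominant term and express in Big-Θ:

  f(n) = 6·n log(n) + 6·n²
Θ(n²)

Order the terms by growth rate: 6·n log(n) ≺ 6·n².
The fastest-growing term 6·n² dominates as n → ∞; dropping its constant factor gives Θ(n²).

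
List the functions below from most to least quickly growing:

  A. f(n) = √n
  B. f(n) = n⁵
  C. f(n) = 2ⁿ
C > B > A

Comparing growth rates:
C = 2ⁿ is O(2ⁿ)
B = n⁵ is O(n⁵)
A = √n is O(√n)

Therefore, the order from fastest to slowest is: C > B > A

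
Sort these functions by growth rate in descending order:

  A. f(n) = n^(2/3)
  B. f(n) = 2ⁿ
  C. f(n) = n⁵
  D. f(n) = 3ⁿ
D > B > C > A

Comparing growth rates:
D = 3ⁿ is O(3ⁿ)
B = 2ⁿ is O(2ⁿ)
C = n⁵ is O(n⁵)
A = n^(2/3) is O(n^(2/3))

Therefore, the order from fastest to slowest is: D > B > C > A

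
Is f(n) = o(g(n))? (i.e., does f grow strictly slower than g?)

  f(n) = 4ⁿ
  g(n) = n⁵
False

f(n) = 4ⁿ is O(4ⁿ), and g(n) = n⁵ is O(n⁵).
Since O(4ⁿ) grows faster than or equal to O(n⁵), f(n) = o(g(n)) is false.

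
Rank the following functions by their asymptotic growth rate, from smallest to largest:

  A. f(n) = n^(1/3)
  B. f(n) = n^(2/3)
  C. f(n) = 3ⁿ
A < B < C

Comparing growth rates:
A = n^(1/3) is O(n^(1/3))
B = n^(2/3) is O(n^(2/3))
C = 3ⁿ is O(3ⁿ)

Therefore, the order from slowest to fastest is: A < B < C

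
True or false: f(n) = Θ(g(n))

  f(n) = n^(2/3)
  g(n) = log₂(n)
False

f(n) = n^(2/3) is O(n^(2/3)), and g(n) = log₂(n) is O(log n).
Since they have different growth rates, f(n) = Θ(g(n)) is false.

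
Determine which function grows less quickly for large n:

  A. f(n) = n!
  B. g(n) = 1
B

f(n) = n! is O(n!), while g(n) = 1 is O(1).
Since O(1) grows slower than O(n!), g(n) is dominated.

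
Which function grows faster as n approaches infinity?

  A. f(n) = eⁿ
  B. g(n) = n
A

f(n) = eⁿ is O(eⁿ), while g(n) = n is O(n).
Since O(eⁿ) grows faster than O(n), f(n) dominates.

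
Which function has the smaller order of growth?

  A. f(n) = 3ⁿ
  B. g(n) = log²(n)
B

f(n) = 3ⁿ is O(3ⁿ), while g(n) = log²(n) is O(log² n).
Since O(log² n) grows slower than O(3ⁿ), g(n) is dominated.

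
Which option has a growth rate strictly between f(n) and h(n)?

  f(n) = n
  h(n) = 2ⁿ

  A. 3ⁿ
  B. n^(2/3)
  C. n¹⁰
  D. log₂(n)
C

We need g(n) with n = o(g(n)) and g(n) = o(2ⁿ), i.e. O(n) ≺ g ≺ O(2ⁿ).
Check each option:
  A. 3ⁿ — O(3ⁿ) does not grow strictly slower than h(n)
  B. n^(2/3) — O(n^(2/3)) does not grow strictly faster than f(n)
  C. n¹⁰ — O(n¹⁰) is strictly between O(n) and O(2ⁿ) ✓
  D. log₂(n) — O(log n) does not grow strictly faster than f(n)

Only option C (n¹⁰) lies strictly between.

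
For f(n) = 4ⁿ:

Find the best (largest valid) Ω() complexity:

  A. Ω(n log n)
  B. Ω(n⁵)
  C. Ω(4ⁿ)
C

f(n) = 4ⁿ is Ω(4ⁿ).
All listed options are valid Big-Ω bounds (lower bounds),
but Ω(4ⁿ) is the tightest (largest valid bound).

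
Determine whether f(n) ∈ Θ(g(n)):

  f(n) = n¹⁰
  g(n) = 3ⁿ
False

f(n) = n¹⁰ is O(n¹⁰), and g(n) = 3ⁿ is O(3ⁿ).
Since they have different growth rates, f(n) = Θ(g(n)) is false.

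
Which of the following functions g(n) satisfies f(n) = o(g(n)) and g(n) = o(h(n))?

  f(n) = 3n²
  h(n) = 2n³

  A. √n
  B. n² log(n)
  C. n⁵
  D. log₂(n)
B

We need g(n) with 3n² = o(g(n)) and g(n) = o(2n³), i.e. O(n²) ≺ g ≺ O(n³).
Check each option:
  A. √n — O(√n) does not grow strictly faster than f(n)
  B. n² log(n) — O(n² log n) is strictly between O(n²) and O(n³) ✓
  C. n⁵ — O(n⁵) does not grow strictly slower than h(n)
  D. log₂(n) — O(log n) does not grow strictly faster than f(n)

Only option B (n² log(n)) lies strictly between.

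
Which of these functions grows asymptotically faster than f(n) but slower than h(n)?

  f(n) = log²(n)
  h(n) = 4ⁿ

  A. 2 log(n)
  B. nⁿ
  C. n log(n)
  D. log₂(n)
C

We need g(n) with log²(n) = o(g(n)) and g(n) = o(4ⁿ), i.e. O(log² n) ≺ g ≺ O(4ⁿ).
Check each option:
  A. 2 log(n) — O(log n) does not grow strictly faster than f(n)
  B. nⁿ — O(nⁿ) does not grow strictly slower than h(n)
  C. n log(n) — O(n log n) is strictly between O(log² n) and O(4ⁿ) ✓
  D. log₂(n) — O(log n) does not grow strictly faster than f(n)

Only option C (n log(n)) lies strictly between.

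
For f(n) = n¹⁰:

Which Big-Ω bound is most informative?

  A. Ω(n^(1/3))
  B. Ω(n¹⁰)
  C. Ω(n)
B

f(n) = n¹⁰ is Ω(n¹⁰).
All listed options are valid Big-Ω bounds (lower bounds),
but Ω(n¹⁰) is the tightest (largest valid bound).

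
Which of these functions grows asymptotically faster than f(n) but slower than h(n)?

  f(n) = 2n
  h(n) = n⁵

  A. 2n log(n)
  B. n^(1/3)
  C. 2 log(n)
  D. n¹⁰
A

We need g(n) with 2n = o(g(n)) and g(n) = o(n⁵), i.e. O(n) ≺ g ≺ O(n⁵).
Check each option:
  A. 2n log(n) — O(n log n) is strictly between O(n) and O(n⁵) ✓
  B. n^(1/3) — O(n^(1/3)) does not grow strictly faster than f(n)
  C. 2 log(n) — O(log n) does not grow strictly faster than f(n)
  D. n¹⁰ — O(n¹⁰) does not grow strictly slower than h(n)

Only option A (2n log(n)) lies strictly between.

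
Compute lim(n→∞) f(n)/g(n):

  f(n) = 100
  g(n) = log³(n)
0

Since 100 (O(1)) grows slower than log³(n) (O(log³ n)),
the ratio f(n)/g(n) → 0 as n → ∞.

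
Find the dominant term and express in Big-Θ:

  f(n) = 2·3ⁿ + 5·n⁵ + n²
Θ(3ⁿ)

Order the terms by growth rate: n² ≺ 5·n⁵ ≺ 2·3ⁿ.
The fastest-growing term 2·3ⁿ dominates as n → ∞; dropping its constant factor gives Θ(3ⁿ).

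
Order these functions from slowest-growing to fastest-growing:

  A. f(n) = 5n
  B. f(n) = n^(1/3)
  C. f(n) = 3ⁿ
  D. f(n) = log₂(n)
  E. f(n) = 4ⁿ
D < B < A < C < E

Comparing growth rates:
D = log₂(n) is O(log n)
B = n^(1/3) is O(n^(1/3))
A = 5n is O(n)
C = 3ⁿ is O(3ⁿ)
E = 4ⁿ is O(4ⁿ)

Therefore, the order from slowest to fastest is: D < B < A < C < E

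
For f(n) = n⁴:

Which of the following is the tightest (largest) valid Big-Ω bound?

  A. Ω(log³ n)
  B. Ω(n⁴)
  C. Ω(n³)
B

f(n) = n⁴ is Ω(n⁴).
All listed options are valid Big-Ω bounds (lower bounds),
but Ω(n⁴) is the tightest (largest valid bound).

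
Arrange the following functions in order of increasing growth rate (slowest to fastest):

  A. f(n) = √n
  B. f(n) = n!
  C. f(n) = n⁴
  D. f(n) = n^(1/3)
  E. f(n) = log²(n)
E < D < A < C < B

Comparing growth rates:
E = log²(n) is O(log² n)
D = n^(1/3) is O(n^(1/3))
A = √n is O(√n)
C = n⁴ is O(n⁴)
B = n! is O(n!)

Therefore, the order from slowest to fastest is: E < D < A < C < B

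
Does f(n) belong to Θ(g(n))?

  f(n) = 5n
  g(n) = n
True

f(n) = 5n and g(n) = n are both O(n).
Since they have the same asymptotic growth rate, f(n) = Θ(g(n)) is true.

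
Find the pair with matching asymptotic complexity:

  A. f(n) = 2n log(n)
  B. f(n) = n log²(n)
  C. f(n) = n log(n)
A and C

Examining each function:
  A. 2n log(n) is O(n log n)
  B. n log²(n) is O(n log² n)
  C. n log(n) is O(n log n)

Functions A and C both have the same complexity class.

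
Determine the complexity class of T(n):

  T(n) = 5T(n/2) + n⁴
Θ(n⁴)

Master Theorem: a = 5, b = 2, f(n) = n⁴.
Compute the critical exponent d = log₂(5) = 2.322.
Compare f(n) = Θ(n⁴) against n^d:
  k = 4 > d = 2.322, so f(n) = Ω(n^(d+ε)) — Case 3.
  Regularity: a·(n/b)^4/n^4 = a/b^4 = 5/16 < 1 ✓.
  The top-level work dominates: T(n) = Θ(f(n)) = Θ(n⁴).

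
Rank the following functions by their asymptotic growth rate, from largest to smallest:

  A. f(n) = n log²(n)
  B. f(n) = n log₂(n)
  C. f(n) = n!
C > A > B

Comparing growth rates:
C = n! is O(n!)
A = n log²(n) is O(n log² n)
B = n log₂(n) is O(n log n)

Therefore, the order from fastest to slowest is: C > A > B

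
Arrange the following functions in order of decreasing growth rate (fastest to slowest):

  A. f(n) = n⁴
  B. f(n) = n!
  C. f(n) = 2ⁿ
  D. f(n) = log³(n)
B > C > A > D

Comparing growth rates:
B = n! is O(n!)
C = 2ⁿ is O(2ⁿ)
A = n⁴ is O(n⁴)
D = log³(n) is O(log³ n)

Therefore, the order from fastest to slowest is: B > C > A > D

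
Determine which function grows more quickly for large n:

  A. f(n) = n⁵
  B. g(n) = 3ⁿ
B

f(n) = n⁵ is O(n⁵), while g(n) = 3ⁿ is O(3ⁿ).
Since O(3ⁿ) grows faster than O(n⁵), g(n) dominates.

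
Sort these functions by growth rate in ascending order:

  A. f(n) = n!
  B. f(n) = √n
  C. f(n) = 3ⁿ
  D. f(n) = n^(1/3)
D < B < C < A

Comparing growth rates:
D = n^(1/3) is O(n^(1/3))
B = √n is O(√n)
C = 3ⁿ is O(3ⁿ)
A = n! is O(n!)

Therefore, the order from slowest to fastest is: D < B < C < A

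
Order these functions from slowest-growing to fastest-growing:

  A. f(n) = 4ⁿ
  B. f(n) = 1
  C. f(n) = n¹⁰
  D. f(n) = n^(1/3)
B < D < C < A

Comparing growth rates:
B = 1 is O(1)
D = n^(1/3) is O(n^(1/3))
C = n¹⁰ is O(n¹⁰)
A = 4ⁿ is O(4ⁿ)

Therefore, the order from slowest to fastest is: B < D < C < A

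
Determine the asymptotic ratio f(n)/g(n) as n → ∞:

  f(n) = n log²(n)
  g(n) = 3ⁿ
0

Since n log²(n) (O(n log² n)) grows slower than 3ⁿ (O(3ⁿ)),
the ratio f(n)/g(n) → 0 as n → ∞.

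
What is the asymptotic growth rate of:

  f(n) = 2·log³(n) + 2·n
Θ(n)

Order the terms by growth rate: 2·log³(n) ≺ 2·n.
The fastest-growing term 2·n dominates as n → ∞; dropping its constant factor gives Θ(n).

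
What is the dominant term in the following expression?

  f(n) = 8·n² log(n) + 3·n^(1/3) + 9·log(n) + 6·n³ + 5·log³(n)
6·n³

Looking at each term:
  - 8·n² log(n) is O(n² log n)
  - 3·n^(1/3) is O(n^(1/3))
  - 9·log(n) is O(log n)
  - 6·n³ is O(n³)
  - 5·log³(n) is O(log³ n)

The term 6·n³ (O(n³)) grows fastest and dominates all others.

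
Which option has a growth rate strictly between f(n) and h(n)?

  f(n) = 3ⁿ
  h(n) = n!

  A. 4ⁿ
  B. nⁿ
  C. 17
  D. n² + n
A

We need g(n) with 3ⁿ = o(g(n)) and g(n) = o(n!), i.e. O(3ⁿ) ≺ g ≺ O(n!).
Check each option:
  A. 4ⁿ — O(4ⁿ) is strictly between O(3ⁿ) and O(n!) ✓
  B. nⁿ — O(nⁿ) does not grow strictly slower than h(n)
  C. 17 — O(1) does not grow strictly faster than f(n)
  D. n² + n — O(n²) does not grow strictly faster than f(n)

Only option A (4ⁿ) lies strictly between.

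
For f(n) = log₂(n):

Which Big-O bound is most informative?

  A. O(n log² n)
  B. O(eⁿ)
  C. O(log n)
C

f(n) = log₂(n) is O(log n).
All listed options are valid Big-O bounds (upper bounds),
but O(log n) is the tightest (smallest valid bound).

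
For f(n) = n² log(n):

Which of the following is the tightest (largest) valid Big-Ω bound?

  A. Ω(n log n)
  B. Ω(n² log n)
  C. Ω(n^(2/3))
B

f(n) = n² log(n) is Ω(n² log n).
All listed options are valid Big-Ω bounds (lower bounds),
but Ω(n² log n) is the tightest (largest valid bound).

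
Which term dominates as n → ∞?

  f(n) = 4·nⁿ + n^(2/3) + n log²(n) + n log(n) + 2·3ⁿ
4·nⁿ

Looking at each term:
  - 4·nⁿ is O(nⁿ)
  - n^(2/3) is O(n^(2/3))
  - n log²(n) is O(n log² n)
  - n log(n) is O(n log n)
  - 2·3ⁿ is O(3ⁿ)

The term 4·nⁿ (O(nⁿ)) grows fastest and dominates all others.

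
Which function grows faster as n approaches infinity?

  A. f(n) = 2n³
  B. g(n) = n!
B

f(n) = 2n³ is O(n³), while g(n) = n! is O(n!).
Since O(n!) grows faster than O(n³), g(n) dominates.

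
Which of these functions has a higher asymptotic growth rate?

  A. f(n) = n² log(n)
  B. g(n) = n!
B

f(n) = n² log(n) is O(n² log n), while g(n) = n! is O(n!).
Since O(n!) grows faster than O(n² log n), g(n) dominates.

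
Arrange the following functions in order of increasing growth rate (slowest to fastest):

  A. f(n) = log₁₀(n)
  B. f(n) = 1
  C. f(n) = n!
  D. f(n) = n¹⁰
B < A < D < C

Comparing growth rates:
B = 1 is O(1)
A = log₁₀(n) is O(log n)
D = n¹⁰ is O(n¹⁰)
C = n! is O(n!)

Therefore, the order from slowest to fastest is: B < A < D < C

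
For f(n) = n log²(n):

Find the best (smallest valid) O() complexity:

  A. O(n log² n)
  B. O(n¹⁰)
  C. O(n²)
A

f(n) = n log²(n) is O(n log² n).
All listed options are valid Big-O bounds (upper bounds),
but O(n log² n) is the tightest (smallest valid bound).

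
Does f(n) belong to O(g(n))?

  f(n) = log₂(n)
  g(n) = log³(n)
True

f(n) = log₂(n) is O(log n), and g(n) = log³(n) is O(log³ n).
Since O(log n) ⊆ O(log³ n) (f grows no faster than g), f(n) = O(g(n)) is true.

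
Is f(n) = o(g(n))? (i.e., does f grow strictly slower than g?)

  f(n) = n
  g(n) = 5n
False

f(n) = n is O(n), and g(n) = 5n is O(n).
Since they have the same growth rate, f(n) = o(g(n)) is false.
(f = o(g) requires f to grow strictly slower, not equal.)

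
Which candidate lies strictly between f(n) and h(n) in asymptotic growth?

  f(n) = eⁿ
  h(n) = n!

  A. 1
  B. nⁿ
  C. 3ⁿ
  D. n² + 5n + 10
C

We need g(n) with eⁿ = o(g(n)) and g(n) = o(n!), i.e. O(eⁿ) ≺ g ≺ O(n!).
Check each option:
  A. 1 — O(1) does not grow strictly faster than f(n)
  B. nⁿ — O(nⁿ) does not grow strictly slower than h(n)
  C. 3ⁿ — O(3ⁿ) is strictly between O(eⁿ) and O(n!) ✓
  D. n² + 5n + 10 — O(n²) does not grow strictly faster than f(n)

Only option C (3ⁿ) lies strictly between.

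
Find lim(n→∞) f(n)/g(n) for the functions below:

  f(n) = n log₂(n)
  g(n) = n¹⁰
0

Since n log₂(n) (O(n log n)) grows slower than n¹⁰ (O(n¹⁰)),
the ratio f(n)/g(n) → 0 as n → ∞.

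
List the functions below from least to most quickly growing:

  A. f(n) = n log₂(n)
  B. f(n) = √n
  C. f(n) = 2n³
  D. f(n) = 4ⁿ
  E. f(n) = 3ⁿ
B < A < C < E < D

Comparing growth rates:
B = √n is O(√n)
A = n log₂(n) is O(n log n)
C = 2n³ is O(n³)
E = 3ⁿ is O(3ⁿ)
D = 4ⁿ is O(4ⁿ)

Therefore, the order from slowest to fastest is: B < A < C < E < D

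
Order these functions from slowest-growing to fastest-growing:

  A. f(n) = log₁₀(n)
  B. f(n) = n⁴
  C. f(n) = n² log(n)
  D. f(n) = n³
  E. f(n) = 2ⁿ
A < C < D < B < E

Comparing growth rates:
A = log₁₀(n) is O(log n)
C = n² log(n) is O(n² log n)
D = n³ is O(n³)
B = n⁴ is O(n⁴)
E = 2ⁿ is O(2ⁿ)

Therefore, the order from slowest to fastest is: A < C < D < B < E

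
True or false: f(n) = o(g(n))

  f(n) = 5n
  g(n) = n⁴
True

f(n) = 5n is O(n), and g(n) = n⁴ is O(n⁴).
Since O(n) grows strictly slower than O(n⁴), f(n) = o(g(n)) is true.
This means lim(n→∞) f(n)/g(n) = 0.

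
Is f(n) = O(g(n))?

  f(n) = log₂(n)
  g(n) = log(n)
True

f(n) = log₂(n) and g(n) = log(n) are both O(log n).
Big-O permits equal growth rates (f ≤ c·g for some c), so f(n) = O(g(n)) is true.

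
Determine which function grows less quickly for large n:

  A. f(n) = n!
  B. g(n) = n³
B

f(n) = n! is O(n!), while g(n) = n³ is O(n³).
Since O(n³) grows slower than O(n!), g(n) is dominated.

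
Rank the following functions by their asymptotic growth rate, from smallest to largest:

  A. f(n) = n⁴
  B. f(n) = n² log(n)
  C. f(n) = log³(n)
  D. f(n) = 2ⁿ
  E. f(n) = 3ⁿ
C < B < A < D < E

Comparing growth rates:
C = log³(n) is O(log³ n)
B = n² log(n) is O(n² log n)
A = n⁴ is O(n⁴)
D = 2ⁿ is O(2ⁿ)
E = 3ⁿ is O(3ⁿ)

Therefore, the order from slowest to fastest is: C < B < A < D < E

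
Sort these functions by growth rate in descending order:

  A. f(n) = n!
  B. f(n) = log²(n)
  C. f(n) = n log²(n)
A > C > B

Comparing growth rates:
A = n! is O(n!)
C = n log²(n) is O(n log² n)
B = log²(n) is O(log² n)

Therefore, the order from fastest to slowest is: A > C > B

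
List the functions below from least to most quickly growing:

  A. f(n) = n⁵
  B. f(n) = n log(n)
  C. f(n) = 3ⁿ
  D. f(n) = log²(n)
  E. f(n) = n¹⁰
D < B < A < E < C

Comparing growth rates:
D = log²(n) is O(log² n)
B = n log(n) is O(n log n)
A = n⁵ is O(n⁵)
E = n¹⁰ is O(n¹⁰)
C = 3ⁿ is O(3ⁿ)

Therefore, the order from slowest to fastest is: D < B < A < E < C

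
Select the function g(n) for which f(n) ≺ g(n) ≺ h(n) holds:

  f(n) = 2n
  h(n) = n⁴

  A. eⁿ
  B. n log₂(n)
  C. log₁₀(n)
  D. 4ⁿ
B

We need g(n) with 2n = o(g(n)) and g(n) = o(n⁴), i.e. O(n) ≺ g ≺ O(n⁴).
Check each option:
  A. eⁿ — O(eⁿ) does not grow strictly slower than h(n)
  B. n log₂(n) — O(n log n) is strictly between O(n) and O(n⁴) ✓
  C. log₁₀(n) — O(log n) does not grow strictly faster than f(n)
  D. 4ⁿ — O(4ⁿ) does not grow strictly slower than h(n)

Only option B (n log₂(n)) lies strictly between.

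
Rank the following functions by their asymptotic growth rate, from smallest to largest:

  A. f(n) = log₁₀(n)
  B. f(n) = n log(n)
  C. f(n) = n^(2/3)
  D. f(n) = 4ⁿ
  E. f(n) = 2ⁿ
A < C < B < E < D

Comparing growth rates:
A = log₁₀(n) is O(log n)
C = n^(2/3) is O(n^(2/3))
B = n log(n) is O(n log n)
E = 2ⁿ is O(2ⁿ)
D = 4ⁿ is O(4ⁿ)

Therefore, the order from slowest to fastest is: A < C < B < E < D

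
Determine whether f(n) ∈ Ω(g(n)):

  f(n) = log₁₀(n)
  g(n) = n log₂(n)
False

f(n) = log₁₀(n) is O(log n), and g(n) = n log₂(n) is O(n log n).
Since O(log n) grows slower than O(n log n), f(n) = Ω(g(n)) is false.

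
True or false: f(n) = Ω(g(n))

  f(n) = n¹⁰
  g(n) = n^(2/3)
True

f(n) = n¹⁰ is O(n¹⁰), and g(n) = n^(2/3) is O(n^(2/3)).
Since O(n¹⁰) grows at least as fast as O(n^(2/3)), f(n) = Ω(g(n)) is true.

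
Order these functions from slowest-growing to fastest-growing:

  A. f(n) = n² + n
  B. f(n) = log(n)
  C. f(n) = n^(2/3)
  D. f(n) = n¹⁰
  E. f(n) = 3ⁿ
B < C < A < D < E

Comparing growth rates:
B = log(n) is O(log n)
C = n^(2/3) is O(n^(2/3))
A = n² + n is O(n²)
D = n¹⁰ is O(n¹⁰)
E = 3ⁿ is O(3ⁿ)

Therefore, the order from slowest to fastest is: B < C < A < D < E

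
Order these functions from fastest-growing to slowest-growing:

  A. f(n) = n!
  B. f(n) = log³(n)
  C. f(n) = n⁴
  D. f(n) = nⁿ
D > A > C > B

Comparing growth rates:
D = nⁿ is O(nⁿ)
A = n! is O(n!)
C = n⁴ is O(n⁴)
B = log³(n) is O(log³ n)

Therefore, the order from fastest to slowest is: D > A > C > B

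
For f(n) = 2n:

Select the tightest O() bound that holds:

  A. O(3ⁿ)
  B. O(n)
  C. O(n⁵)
B

f(n) = 2n is O(n).
All listed options are valid Big-O bounds (upper bounds),
but O(n) is the tightest (smallest valid bound).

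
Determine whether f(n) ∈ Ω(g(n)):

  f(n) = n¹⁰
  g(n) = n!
False

f(n) = n¹⁰ is O(n¹⁰), and g(n) = n! is O(n!).
Since O(n¹⁰) grows slower than O(n!), f(n) = Ω(g(n)) is false.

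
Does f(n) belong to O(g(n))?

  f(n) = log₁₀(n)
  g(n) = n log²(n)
True

f(n) = log₁₀(n) is O(log n), and g(n) = n log²(n) is O(n log² n).
Since O(log n) ⊆ O(n log² n) (f grows no faster than g), f(n) = O(g(n)) is true.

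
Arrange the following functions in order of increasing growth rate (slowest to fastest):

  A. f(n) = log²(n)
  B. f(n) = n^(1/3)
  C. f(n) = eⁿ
A < B < C

Comparing growth rates:
A = log²(n) is O(log² n)
B = n^(1/3) is O(n^(1/3))
C = eⁿ is O(eⁿ)

Therefore, the order from slowest to fastest is: A < B < C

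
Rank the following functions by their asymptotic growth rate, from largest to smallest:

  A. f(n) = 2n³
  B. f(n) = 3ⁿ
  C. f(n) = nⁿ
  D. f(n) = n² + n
C > B > A > D

Comparing growth rates:
C = nⁿ is O(nⁿ)
B = 3ⁿ is O(3ⁿ)
A = 2n³ is O(n³)
D = n² + n is O(n²)

Therefore, the order from fastest to slowest is: C > B > A > D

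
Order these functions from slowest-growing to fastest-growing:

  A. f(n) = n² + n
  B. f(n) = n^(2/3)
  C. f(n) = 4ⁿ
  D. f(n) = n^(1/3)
D < B < A < C

Comparing growth rates:
D = n^(1/3) is O(n^(1/3))
B = n^(2/3) is O(n^(2/3))
A = n² + n is O(n²)
C = 4ⁿ is O(4ⁿ)

Therefore, the order from slowest to fastest is: D < B < A < C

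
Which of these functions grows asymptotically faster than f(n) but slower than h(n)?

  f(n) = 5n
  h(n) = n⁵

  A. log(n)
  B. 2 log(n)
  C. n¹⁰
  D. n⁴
D

We need g(n) with 5n = o(g(n)) and g(n) = o(n⁵), i.e. O(n) ≺ g ≺ O(n⁵).
Check each option:
  A. log(n) — O(log n) does not grow strictly faster than f(n)
  B. 2 log(n) — O(log n) does not grow strictly faster than f(n)
  C. n¹⁰ — O(n¹⁰) does not grow strictly slower than h(n)
  D. n⁴ — O(n⁴) is strictly between O(n) and O(n⁵) ✓

Only option D (n⁴) lies strictly between.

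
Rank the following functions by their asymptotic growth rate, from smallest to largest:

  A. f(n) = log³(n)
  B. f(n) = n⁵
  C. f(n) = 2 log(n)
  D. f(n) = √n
C < A < D < B

Comparing growth rates:
C = 2 log(n) is O(log n)
A = log³(n) is O(log³ n)
D = √n is O(√n)
B = n⁵ is O(n⁵)

Therefore, the order from slowest to fastest is: C < A < D < B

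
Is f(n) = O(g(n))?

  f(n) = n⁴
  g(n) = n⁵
True

f(n) = n⁴ is O(n⁴), and g(n) = n⁵ is O(n⁵).
Since O(n⁴) ⊆ O(n⁵) (f grows no faster than g), f(n) = O(g(n)) is true.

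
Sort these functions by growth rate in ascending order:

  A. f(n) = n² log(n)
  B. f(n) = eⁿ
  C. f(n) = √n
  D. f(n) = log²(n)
D < C < A < B

Comparing growth rates:
D = log²(n) is O(log² n)
C = √n is O(√n)
A = n² log(n) is O(n² log n)
B = eⁿ is O(eⁿ)

Therefore, the order from slowest to fastest is: D < C < A < B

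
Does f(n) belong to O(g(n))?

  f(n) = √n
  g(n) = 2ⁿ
True

f(n) = √n is O(√n), and g(n) = 2ⁿ is O(2ⁿ).
Since O(√n) ⊆ O(2ⁿ) (f grows no faster than g), f(n) = O(g(n)) is true.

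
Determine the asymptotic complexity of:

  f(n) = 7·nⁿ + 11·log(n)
O(nⁿ)

The dominant term in 7·nⁿ + 11·log(n) is 7·nⁿ, which is Θ(nⁿ).
Lower-order terms (11·log(n)) are asymptotically negligible.
Constants are absorbed, so the tightest bound is O(nⁿ).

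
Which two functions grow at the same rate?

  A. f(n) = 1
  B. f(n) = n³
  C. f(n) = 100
A and C

Examining each function:
  A. 1 is O(1)
  B. n³ is O(n³)
  C. 100 is O(1)

Functions A and C both have the same complexity class.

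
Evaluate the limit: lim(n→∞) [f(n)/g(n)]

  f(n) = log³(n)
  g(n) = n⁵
0

Since log³(n) (O(log³ n)) grows slower than n⁵ (O(n⁵)),
the ratio f(n)/g(n) → 0 as n → ∞.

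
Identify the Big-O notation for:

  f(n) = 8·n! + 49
O(n!)

The dominant term in 8·n! + 49 is 8·n!, which is Θ(n!).
Lower-order terms (49) are asymptotically negligible.
Constants are absorbed, so the tightest bound is O(n!).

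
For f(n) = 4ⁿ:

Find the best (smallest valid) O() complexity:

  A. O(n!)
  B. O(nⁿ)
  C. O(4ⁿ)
C

f(n) = 4ⁿ is O(4ⁿ).
All listed options are valid Big-O bounds (upper bounds),
but O(4ⁿ) is the tightest (smallest valid bound).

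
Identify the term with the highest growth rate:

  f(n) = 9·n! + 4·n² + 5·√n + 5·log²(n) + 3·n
9·n!

Looking at each term:
  - 9·n! is O(n!)
  - 4·n² is O(n²)
  - 5·√n is O(√n)
  - 5·log²(n) is O(log² n)
  - 3·n is O(n)

The term 9·n! (O(n!)) grows fastest and dominates all others.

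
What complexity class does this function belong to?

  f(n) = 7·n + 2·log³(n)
O(n)

The dominant term in 7·n + 2·log³(n) is 7·n, which is Θ(n).
Lower-order terms (2·log³(n)) are asymptotically negligible.
Constants are absorbed, so the tightest bound is O(n).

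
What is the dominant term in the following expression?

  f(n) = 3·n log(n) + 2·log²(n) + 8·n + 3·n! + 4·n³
3·n!

Looking at each term:
  - 3·n log(n) is O(n log n)
  - 2·log²(n) is O(log² n)
  - 8·n is O(n)
  - 3·n! is O(n!)
  - 4·n³ is O(n³)

The term 3·n! (O(n!)) grows fastest and dominates all others.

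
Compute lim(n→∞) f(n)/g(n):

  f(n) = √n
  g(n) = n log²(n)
0

Since √n (O(√n)) grows slower than n log²(n) (O(n log² n)),
the ratio f(n)/g(n) → 0 as n → ∞.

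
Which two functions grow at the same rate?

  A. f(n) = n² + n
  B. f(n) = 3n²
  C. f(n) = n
A and B

Examining each function:
  A. n² + n is O(n²)
  B. 3n² is O(n²)
  C. n is O(n)

Functions A and B both have the same complexity class.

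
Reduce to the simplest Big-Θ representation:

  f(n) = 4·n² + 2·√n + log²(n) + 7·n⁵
Θ(n⁵)

Order the terms by growth rate: log²(n) ≺ 2·√n ≺ 4·n² ≺ 7·n⁵.
The fastest-growing term 7·n⁵ dominates as n → ∞; dropping its constant factor gives Θ(n⁵).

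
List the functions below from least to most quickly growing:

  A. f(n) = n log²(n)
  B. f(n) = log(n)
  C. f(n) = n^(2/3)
B < C < A

Comparing growth rates:
B = log(n) is O(log n)
C = n^(2/3) is O(n^(2/3))
A = n log²(n) is O(n log² n)

Therefore, the order from slowest to fastest is: B < C < A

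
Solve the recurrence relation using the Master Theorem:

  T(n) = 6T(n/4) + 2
Θ(n^log₄(6))

Master Theorem: a = 6, b = 4, f(n) = 2.
Compute the critical exponent d = log₄(6) = 1.292.
Compare f(n) = Θ(1) against n^d:
  k = 0 < d = 1.292, so f(n) = O(n^(d-ε)) — Case 1.
  The recursion cost dominates: T(n) = Θ(n^d) = Θ(n^log₄(6)).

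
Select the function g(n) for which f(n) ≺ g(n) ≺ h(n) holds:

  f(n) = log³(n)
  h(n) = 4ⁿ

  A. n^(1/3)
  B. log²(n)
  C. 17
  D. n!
A

We need g(n) with log³(n) = o(g(n)) and g(n) = o(4ⁿ), i.e. O(log³ n) ≺ g ≺ O(4ⁿ).
Check each option:
  A. n^(1/3) — O(n^(1/3)) is strictly between O(log³ n) and O(4ⁿ) ✓
  B. log²(n) — O(log² n) does not grow strictly faster than f(n)
  C. 17 — O(1) does not grow strictly faster than f(n)
  D. n! — O(n!) does not grow strictly slower than h(n)

Only option A (n^(1/3)) lies strictly between.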